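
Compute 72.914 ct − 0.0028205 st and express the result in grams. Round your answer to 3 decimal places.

72.914 ct = 14.5828 g and 0.0028205 st = 17.9110 g.
14.5828 − 17.9110 ≈ -3.328 g.

-3.328 g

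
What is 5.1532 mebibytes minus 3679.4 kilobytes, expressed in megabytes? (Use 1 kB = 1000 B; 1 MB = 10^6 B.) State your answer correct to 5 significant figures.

5.1532 MiB = 5.40352 MB and 3679.4 kB = 3.67940 MB.
5.40352 − 3.67940 ≈ 1.7241 MB.

1.7241 MB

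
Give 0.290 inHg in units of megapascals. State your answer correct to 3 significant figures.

1 inch of mercury = 0.00338639 megapascals.
So 0.290 × 0.00338639 ≈ 0.000982 MPa.

0.000982 MPa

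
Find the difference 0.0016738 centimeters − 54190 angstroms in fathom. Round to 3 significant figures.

0.0016738 cm = 9.15245 × 10^-6 fathom and 54190 Å = 2.96315 × 10^-6 fathom.
9.15245 × 10^-6 − 2.96315 × 10^-6 ≈ 6.19 × 10^-6 fathom.

6.19 × 10^-6 fathom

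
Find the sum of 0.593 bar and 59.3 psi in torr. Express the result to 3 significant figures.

3510 torr

0.593 bar = 444.787 torr and 59.3 psi = 3066.70 torr.
444.787 + 3066.70 ≈ 3510 torr.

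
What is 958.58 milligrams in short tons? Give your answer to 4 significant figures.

1 milligram = 1.10231e-9 short tons.
958.58 × 1.10231e-9 ≈ 1.057e-6 short ton.

1.057e-6 short ton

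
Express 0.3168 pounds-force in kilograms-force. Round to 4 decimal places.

0.1437 kgf

1 lbf = 0.453592 kilograms-force.
Thus 0.3168 × 0.453592 ≈ 0.1437 kgf.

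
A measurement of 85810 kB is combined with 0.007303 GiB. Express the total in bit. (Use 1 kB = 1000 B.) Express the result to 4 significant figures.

85810 kB = 6.86480 × 10^8 bit and 0.007303 GiB = 6.27323 × 10^7 bit.
6.86480 × 10^8 + 6.27323 × 10^7 ≈ 7.492 × 10^8 bit.

7.492 × 10^8 bit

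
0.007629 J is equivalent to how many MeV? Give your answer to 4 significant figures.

4.762 × 10^10 MeV

1 J = 6.24151 × 10^12 MeV.
Thus 0.007629 × 6.24151 × 10^12 ≈ 4.762 × 10^10 MeV.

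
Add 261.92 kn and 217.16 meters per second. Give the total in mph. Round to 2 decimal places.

787.19 mph

261.92 kn = 301.4122 mph and 217.16 m/s = 485.7731 mph.
301.4122 + 485.7731 ≈ 787.19 mph.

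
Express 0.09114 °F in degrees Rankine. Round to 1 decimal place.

°R = °F + 459.67.
Applying the formula gives 459.8 °R.

459.8 degrees Rankine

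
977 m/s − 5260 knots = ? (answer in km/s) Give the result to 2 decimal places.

-1.73 km/s

977 m/s = 0.977000 km/s and 5260 kn = 2.70598 km/s.
0.977000 − 2.70598 ≈ -1.73 km/s.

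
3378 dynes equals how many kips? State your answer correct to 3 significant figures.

7.59 × 10^-6 kip

1 dyne = 2.24809 × 10^-9 kip.
Then 3378 × 2.24809 × 10^-9 ≈ 7.59 × 10^-6 kip.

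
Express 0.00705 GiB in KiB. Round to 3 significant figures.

7390 kibibytes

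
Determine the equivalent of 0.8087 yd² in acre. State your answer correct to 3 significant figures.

0.000167 acre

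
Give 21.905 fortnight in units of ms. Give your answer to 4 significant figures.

1 fortnight = 1.20960e+9 ms.
21.905 × 1.20960e+9 ≈ 2.650e+10 ms.

2.650e+10 ms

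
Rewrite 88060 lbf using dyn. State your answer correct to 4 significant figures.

3.917e+10 dyn

1 pound-force = 444822 dyn.
Thus 88060 × 444822 ≈ 3.917e+10 dyn.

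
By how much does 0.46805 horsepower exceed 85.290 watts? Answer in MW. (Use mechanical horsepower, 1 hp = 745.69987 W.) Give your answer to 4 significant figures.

0.46805 hp = 0.000349025 MW and 85.290 W = 8.52900e-5 MW.
0.000349025 − 8.52900e-5 ≈ 0.0002637 MW.

0.0002637 MW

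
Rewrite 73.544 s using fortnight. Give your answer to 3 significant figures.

1 s = 8.26720 × 10^-7 fortnights.
Then 73.544 × 8.26720 × 10^-7 ≈ 6.08 × 10^-5 fortnight.

6.08 × 10^-5 fortnights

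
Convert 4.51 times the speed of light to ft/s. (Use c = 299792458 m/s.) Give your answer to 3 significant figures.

4.44 × 10^9 feet per second

1 speed of light = 9.83571 × 10^8 ft/s.
Then 4.51 × 9.83571 × 10^8 ≈ 4.44 × 10^9 ft/s.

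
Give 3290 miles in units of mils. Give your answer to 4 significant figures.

1 mile = 6.33600e+7 mils.
3290 × 6.33600e+7 ≈ 2.085e+11 mil.

2.085e+11 mils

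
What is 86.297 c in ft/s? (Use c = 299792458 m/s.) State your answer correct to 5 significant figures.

8.4879 × 10^10 feet per second

1 c = 9.83571 × 10^8 ft/s.
So 86.297 × 9.83571 × 10^8 ≈ 8.4879 × 10^10 ft/s.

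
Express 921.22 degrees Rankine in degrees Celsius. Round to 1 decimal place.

°R = (°C + 273.15) × 9/5.
Applying the formula gives 238.6 °C.

238.6 °C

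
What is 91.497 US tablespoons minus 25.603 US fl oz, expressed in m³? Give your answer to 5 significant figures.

0.00059577 m³

91.497 US tbsp = 0.00135294 m³ and 25.603 US fl oz = 0.000757171 m³.
0.00135294 − 0.000757171 ≈ 0.00059577 m³.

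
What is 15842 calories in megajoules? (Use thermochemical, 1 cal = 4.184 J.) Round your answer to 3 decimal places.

1 calorie = 4.18400 × 10^-6 MJ.
Thus 15842 × 4.18400 × 10^-6 ≈ 0.066 MJ.

0.066 MJ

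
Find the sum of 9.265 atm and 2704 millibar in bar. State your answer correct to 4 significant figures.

9.265 atm = 9.38776 bar and 2704 mbar = 2.70400 bar.
9.38776 + 2.70400 ≈ 12.09 bar.

12.09 bar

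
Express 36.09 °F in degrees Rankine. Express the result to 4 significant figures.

°R = °F + 459.67.
Applying the formula gives 495.8 °R.

495.8 degrees Rankine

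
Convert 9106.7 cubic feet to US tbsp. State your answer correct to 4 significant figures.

1 cubic foot = 1915.01 US tbsp.
9106.7 × 1915.01 ≈ 1.744e+7 US tbsp.

1.744e+7 US tbsp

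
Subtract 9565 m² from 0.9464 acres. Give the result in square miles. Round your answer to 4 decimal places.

0.9464 acre = 0.00147875 mi² and 9565 m² = 0.00369307 mi².
0.00147875 − 0.00369307 ≈ -0.0022 mi².

-0.0022 mi²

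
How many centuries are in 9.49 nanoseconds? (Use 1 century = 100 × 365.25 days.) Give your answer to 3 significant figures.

3.01e-18 centuries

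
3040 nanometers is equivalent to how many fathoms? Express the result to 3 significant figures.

1 nanometer = 5.46807 × 10^-10 fathom.
Then 3040 × 5.46807 × 10^-10 ≈ 1.66 × 10^-6 fathom.

1.66 × 10^-6 fathoms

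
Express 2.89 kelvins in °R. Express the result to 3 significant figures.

5.20 °R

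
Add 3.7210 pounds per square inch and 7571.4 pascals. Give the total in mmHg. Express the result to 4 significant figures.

249.2 mmHg

3.7210 psi = 192.431 mmHg and 7571.4 Pa = 56.7902 mmHg.
192.431 + 56.7902 ≈ 249.2 mmHg.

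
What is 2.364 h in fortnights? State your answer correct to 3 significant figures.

0.00704 fortnight

1 h = 0.00297619 fortnight.
Then 2.364 × 0.00297619 ≈ 0.00704 fortnight.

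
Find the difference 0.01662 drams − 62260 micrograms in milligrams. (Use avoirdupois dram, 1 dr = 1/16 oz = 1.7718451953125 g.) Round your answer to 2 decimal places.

0.01662 dr = 29.4481 mg and 62260 μg = 62.2600 mg.
29.4481 − 62.2600 ≈ -32.81 mg.

-32.81 mg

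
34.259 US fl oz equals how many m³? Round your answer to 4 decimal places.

0.0010 m³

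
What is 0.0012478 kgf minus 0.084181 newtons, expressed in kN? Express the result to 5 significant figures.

0.0012478 kgf = 1.22367e-5 kN and 0.084181 N = 8.41810e-5 kN.
1.22367e-5 − 8.41810e-5 ≈ -7.1944e-5 kN.

-7.1944e-5 kN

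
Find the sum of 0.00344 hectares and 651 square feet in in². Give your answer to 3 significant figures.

147000 square inches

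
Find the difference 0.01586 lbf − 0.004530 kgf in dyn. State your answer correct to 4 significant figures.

2612 dyn

0.01586 lbf = 7054.88 dyn and 0.004530 kgf = 4442.41 dyn.
7054.88 − 4442.41 ≈ 2612 dyn.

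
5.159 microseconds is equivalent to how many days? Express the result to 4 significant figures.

5.971 × 10^-11 days

1 μs = 1.15741 × 10^-11 days.
Then 5.159 × 1.15741 × 10^-11 ≈ 5.971 × 10^-11 d.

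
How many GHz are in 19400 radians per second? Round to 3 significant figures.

1 rad/s = 1.59155 × 10^-10 GHz.
So 19400 × 1.59155 × 10^-10 ≈ 3.09 × 10^-6 GHz.

3.09 × 10^-6 gigahertz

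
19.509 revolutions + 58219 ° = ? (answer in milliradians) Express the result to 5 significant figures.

19.509 rev = 122579 mrad and 58219 ° = 1.01611 × 10^6 mrad.
122579 + 1.01611 × 10^6 ≈ 1.1387 × 10^6 mrad.

1.1387 × 10^6 milliradians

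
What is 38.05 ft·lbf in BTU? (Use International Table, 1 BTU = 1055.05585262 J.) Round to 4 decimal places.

0.0489 BTU

1 foot-pound = 0.00128507 BTU.
38.05 × 0.00128507 ≈ 0.0489 BTU.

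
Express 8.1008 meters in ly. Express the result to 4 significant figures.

8.563 × 10^-16 light-years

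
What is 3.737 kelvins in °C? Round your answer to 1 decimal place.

-269.4 degrees Celsius

K = °C + 273.15.
Applying the formula gives -269.4 °C.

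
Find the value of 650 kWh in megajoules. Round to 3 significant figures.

2340 MJ

1 kilowatt-hour = 3.60000 MJ.
Then 650 × 3.60000 ≈ 2340 MJ.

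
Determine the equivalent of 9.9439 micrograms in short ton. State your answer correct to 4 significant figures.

1.096e-11 short tons

1 μg = 1.10231e-12 short ton.
Then 9.9439 × 1.10231e-12 ≈ 1.096e-11 short ton.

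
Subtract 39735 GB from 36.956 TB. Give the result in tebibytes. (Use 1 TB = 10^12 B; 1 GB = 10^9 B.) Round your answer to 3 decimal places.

-2.527 TiB

36.956 TB = 33.61129 TiB and 39735 GB = 36.13877 TiB.
33.61129 − 36.13877 ≈ -2.527 TiB.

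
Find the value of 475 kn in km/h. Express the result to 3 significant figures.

880 kilometers per hour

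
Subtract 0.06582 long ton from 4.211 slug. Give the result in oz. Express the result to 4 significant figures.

4.211 slug = 2167.76 oz and 0.06582 long ton = 2358.99 oz.
2167.76 − 2358.99 ≈ -191.2 oz.

-191.2 oz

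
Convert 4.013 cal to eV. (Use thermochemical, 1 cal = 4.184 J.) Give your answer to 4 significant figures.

1 cal = 2.61145e+19 eV.
So 4.013 × 2.61145e+19 ≈ 1.048e+20 eV.

1.048e+20 eV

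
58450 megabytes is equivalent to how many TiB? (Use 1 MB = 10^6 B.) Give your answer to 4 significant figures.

0.05316 TiB

1 MB = 9.09495e-7 tebibytes.
Then 58450 × 9.09495e-7 ≈ 0.05316 TiB.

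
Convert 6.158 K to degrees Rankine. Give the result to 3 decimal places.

11.084 °R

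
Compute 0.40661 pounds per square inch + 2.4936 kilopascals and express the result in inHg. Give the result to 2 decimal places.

0.40661 psi = 0.827866 inHg and 2.4936 kPa = 0.736360 inHg.
0.827866 + 0.736360 ≈ 1.56 inHg.

1.56 inHg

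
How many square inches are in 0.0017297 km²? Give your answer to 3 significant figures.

2.68e+6 square inches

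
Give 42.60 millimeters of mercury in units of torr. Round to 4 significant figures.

1 mmHg = 1.00000 torr.
So 42.60 × 1.00000 ≈ 42.60 torr.

42.60 torr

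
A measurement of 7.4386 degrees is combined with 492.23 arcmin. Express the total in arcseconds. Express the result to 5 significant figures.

56313 arcsec

7.4386 ° = 26779.0 arcsec and 492.23 arcmin = 29533.8 arcsec.
26779.0 + 29533.8 ≈ 56313 arcsec.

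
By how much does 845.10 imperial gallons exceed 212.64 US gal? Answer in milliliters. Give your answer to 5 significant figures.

845.10 imp gal = 3.84190 × 10^6 mL and 212.64 US gal = 804930 mL.
3.84190 × 10^6 − 804930 ≈ 3.0370 × 10^6 mL.

3.0370 × 10^6 mL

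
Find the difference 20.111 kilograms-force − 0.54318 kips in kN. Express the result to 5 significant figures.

20.111 kgf = 0.197222 kN and 0.54318 kip = 2.41619 kN.
0.197222 − 2.41619 ≈ -2.2190 kN.

-2.2190 kN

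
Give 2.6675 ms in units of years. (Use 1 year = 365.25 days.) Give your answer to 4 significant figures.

8.453e-11 years

1 ms = 3.16881e-11 years.
Then 2.6675 × 3.16881e-11 ≈ 8.453e-11 yr.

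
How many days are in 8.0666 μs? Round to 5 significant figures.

1 μs = 1.157407e-11 d.
8.0666 × 1.157407e-11 ≈ 9.3363e-11 d.

9.3363e-11 d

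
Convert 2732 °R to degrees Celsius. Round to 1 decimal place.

1244.6 °C

°R = (°C + 273.15) × 9/5.
Applying the formula gives 1244.6 °C.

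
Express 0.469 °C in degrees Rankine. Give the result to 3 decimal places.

492.514 °R

°R = (°C + 273.15) × 9/5.
Applying the formula gives 492.514 °R.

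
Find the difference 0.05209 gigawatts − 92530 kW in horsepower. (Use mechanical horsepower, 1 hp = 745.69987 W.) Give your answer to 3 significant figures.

-54200 horsepower

0.05209 GW = 69853.8 hp and 92530 kW = 124085 hp.
69853.8 − 124085 ≈ -54200 hp.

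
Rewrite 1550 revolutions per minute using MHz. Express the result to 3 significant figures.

2.58e-5 MHz

1 rpm = 1.66667e-8 MHz.
So 1550 × 1.66667e-8 ≈ 2.58e-5 MHz.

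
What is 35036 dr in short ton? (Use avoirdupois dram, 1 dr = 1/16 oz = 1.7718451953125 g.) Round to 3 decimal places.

1 dr = 1.953125 × 10^-6 short ton.
Then 35036 × 1.953125 × 10^-6 ≈ 0.068 short ton.

0.068 short tons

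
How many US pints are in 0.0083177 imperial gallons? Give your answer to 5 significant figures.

0.079913 US pints

1 imp gal = 9.60760 US pt.
Thus 0.0083177 × 9.60760 ≈ 0.079913 US pt.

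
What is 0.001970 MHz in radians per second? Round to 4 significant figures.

12380 radians per second

1 megahertz = 6.28319 × 10^6 rad/s.
So 0.001970 × 6.28319 × 10^6 ≈ 12380 rad/s.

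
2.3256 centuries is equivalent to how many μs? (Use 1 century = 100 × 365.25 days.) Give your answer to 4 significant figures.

7.339 × 10^15 μs

1 century = 3.15576 × 10^15 μs.
Thus 2.3256 × 3.15576 × 10^15 ≈ 7.339 × 10^15 μs.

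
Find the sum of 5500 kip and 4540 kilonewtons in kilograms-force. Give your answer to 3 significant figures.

5500 kip = 2.49476e+6 kgf and 4540 kN = 462951 kgf.
2.49476e+6 + 462951 ≈ 2.96e+6 kgf.

2.96e+6 kgf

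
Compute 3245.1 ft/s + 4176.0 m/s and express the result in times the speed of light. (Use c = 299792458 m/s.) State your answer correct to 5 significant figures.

3245.1 ft/s = 3.29930e-6 c and 4176.0 m/s = 1.39296e-5 c.
3.29930e-6 + 1.39296e-5 ≈ 1.7229e-5 c.

1.7229e-5 c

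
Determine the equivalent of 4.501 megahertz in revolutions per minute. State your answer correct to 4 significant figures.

2.701e+8 revolutions per minute

1 megahertz = 6.00000e+7 rpm.
So 4.501 × 6.00000e+7 ≈ 2.701e+8 rpm.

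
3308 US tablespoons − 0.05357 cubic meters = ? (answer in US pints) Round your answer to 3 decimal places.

3308 US tbsp = 103.375 US pt and 0.05357 m³ = 113.214 US pt.
103.375 − 113.214 ≈ -9.839 US pt.

-9.839 US pt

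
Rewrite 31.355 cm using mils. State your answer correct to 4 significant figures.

1 cm = 393.701 mil.
Then 31.355 × 393.701 ≈ 12340 mil.

12340 mil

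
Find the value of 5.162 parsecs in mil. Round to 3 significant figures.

6.27e+21 mils

1 pc = 1.21483e+21 mil.
5.162 × 1.21483e+21 ≈ 6.27e+21 mil.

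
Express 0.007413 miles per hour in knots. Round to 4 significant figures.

0.006442 kn

1 mph = 0.868976 kn.
So 0.007413 × 0.868976 ≈ 0.006442 kn.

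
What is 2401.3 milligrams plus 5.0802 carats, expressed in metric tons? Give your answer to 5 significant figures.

2401.3 mg = 2.40130 × 10^-6 t and 5.0802 ct = 1.01604 × 10^-6 t.
2.40130 × 10^-6 + 1.01604 × 10^-6 ≈ 3.4173 × 10^-6 t.

3.4173 × 10^-6 metric tons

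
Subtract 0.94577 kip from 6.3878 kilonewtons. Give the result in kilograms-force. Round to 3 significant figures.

6.3878 kN = 651.374 kgf and 0.94577 kip = 428.994 kgf.
651.374 − 428.994 ≈ 222 kgf.

222 kgf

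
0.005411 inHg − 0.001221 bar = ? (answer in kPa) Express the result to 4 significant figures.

-0.1038 kilopascals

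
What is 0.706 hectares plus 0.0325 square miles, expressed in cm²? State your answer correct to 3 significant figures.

9.12e+8 cm²

0.706 ha = 7.06000e+7 cm² and 0.0325 mi² = 8.41746e+8 cm².
7.06000e+7 + 8.41746e+8 ≈ 9.12e+8 cm².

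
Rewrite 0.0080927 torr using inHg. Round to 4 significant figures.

1 torr = 0.0393701 inHg.
Then 0.0080927 × 0.0393701 ≈ 0.0003186 inHg.

0.0003186 inches of mercury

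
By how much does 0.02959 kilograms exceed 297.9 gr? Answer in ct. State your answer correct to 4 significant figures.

51.43 ct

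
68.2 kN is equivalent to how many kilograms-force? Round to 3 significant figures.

6950 kgf

1 kilonewton = 101.972 kgf.
Thus 68.2 × 101.972 ≈ 6950 kgf.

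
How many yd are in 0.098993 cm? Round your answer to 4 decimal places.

1 cm = 0.0109361 yards.
Thus 0.098993 × 0.0109361 ≈ 0.0011 yd.

0.0011 yd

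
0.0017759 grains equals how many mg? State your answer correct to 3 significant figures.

0.115 mg

1 grain = 64.7989 milligrams.
0.0017759 × 64.7989 ≈ 0.115 mg.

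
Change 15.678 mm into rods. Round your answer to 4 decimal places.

0.0031 rods

1 mm = 0.000198839 rod.
Then 15.678 × 0.000198839 ≈ 0.0031 rod.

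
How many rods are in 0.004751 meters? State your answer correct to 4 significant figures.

1 m = 0.198839 rod.
So 0.004751 × 0.198839 ≈ 0.0009447 rod.

0.0009447 rod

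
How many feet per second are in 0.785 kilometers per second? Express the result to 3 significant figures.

2580 feet per second

1 km/s = 3280.84 feet per second.
So 0.785 × 3280.84 ≈ 2580 ft/s.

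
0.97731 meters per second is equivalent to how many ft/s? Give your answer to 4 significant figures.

1 m/s = 3.28084 feet per second.
Then 0.97731 × 3.28084 ≈ 3.206 ft/s.

3.206 ft/s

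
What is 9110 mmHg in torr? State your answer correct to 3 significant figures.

9110 torr

1 millimeter of mercury = 1.00000 torr.
Thus 9110 × 1.00000 ≈ 9110 torr.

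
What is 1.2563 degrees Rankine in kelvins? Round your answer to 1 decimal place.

°R = K × 9/5.
Applying the formula gives 0.7 K.

0.7 K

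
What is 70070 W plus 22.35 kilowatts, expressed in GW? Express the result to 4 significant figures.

9.242 × 10^-5 gigawatts

70070 W = 7.00700 × 10^-5 GW and 22.35 kW = 2.23500 × 10^-5 GW.
7.00700 × 10^-5 + 2.23500 × 10^-5 ≈ 9.242 × 10^-5 GW.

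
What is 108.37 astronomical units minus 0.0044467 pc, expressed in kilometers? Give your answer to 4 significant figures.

108.37 au = 1.62119 × 10^10 km and 0.0044467 pc = 1.37211 × 10^11 km.
1.62119 × 10^10 − 1.37211 × 10^11 ≈ -1.210 × 10^11 km.

-1.210 × 10^11 kilometers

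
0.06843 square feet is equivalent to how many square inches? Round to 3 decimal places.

1 ft² = 144.000 square inches.
Then 0.06843 × 144.000 ≈ 9.854 in².

9.854 in²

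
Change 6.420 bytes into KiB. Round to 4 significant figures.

0.006270 kibibytes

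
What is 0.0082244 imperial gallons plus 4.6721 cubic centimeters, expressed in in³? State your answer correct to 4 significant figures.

2.567 in³

0.0082244 imp gal = 2.28161 in³ and 4.6721 cm³ = 0.285109 in³.
2.28161 + 0.285109 ≈ 2.567 in³.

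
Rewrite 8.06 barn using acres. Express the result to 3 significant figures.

1.99 × 10^-31 acre

1 barn = 2.47105 × 10^-32 acres.
So 8.06 × 2.47105 × 10^-32 ≈ 1.99 × 10^-31 acre.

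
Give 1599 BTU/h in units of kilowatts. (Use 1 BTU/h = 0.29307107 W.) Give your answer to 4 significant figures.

1 BTU per hour = 0.000293071 kW.
So 1599 × 0.000293071 ≈ 0.4686 kW.

0.4686 kW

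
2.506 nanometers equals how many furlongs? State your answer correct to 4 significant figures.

1 nm = 4.97097 × 10^-12 furlong.
Thus 2.506 × 4.97097 × 10^-12 ≈ 1.246 × 10^-11 furlong.

1.246 × 10^-11 furlongs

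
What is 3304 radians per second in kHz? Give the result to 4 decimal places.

1 radian per second = 0.000159155 kilohertz.
Thus 3304 × 0.000159155 ≈ 0.5258 kHz.

0.5258 kHz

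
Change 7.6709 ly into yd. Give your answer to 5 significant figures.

1 light-year = 1.03464e+16 yd.
Thus 7.6709 × 1.03464e+16 ≈ 7.9366e+16 yd.

7.9366e+16 yd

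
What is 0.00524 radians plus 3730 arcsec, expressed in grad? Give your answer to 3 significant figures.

0.00524 rad = 0.333589 grad and 3730 arcsec = 1.15123 grad.
0.333589 + 1.15123 ≈ 1.48 grad.

1.48 gradians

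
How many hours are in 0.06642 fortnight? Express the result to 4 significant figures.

22.32 h

1 fortnight = 336.000 h.
Thus 0.06642 × 336.000 ≈ 22.32 h.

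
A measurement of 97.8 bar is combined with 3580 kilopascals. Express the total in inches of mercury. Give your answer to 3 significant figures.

97.8 bar = 2888.03 inHg and 3580 kPa = 1057.17 inHg.
2888.03 + 1057.17 ≈ 3950 inHg.

3950 inches of mercury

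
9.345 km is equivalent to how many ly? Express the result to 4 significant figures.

1 kilometer = 1.05700 × 10^-13 ly.
9.345 × 1.05700 × 10^-13 ≈ 9.878 × 10^-13 ly.

9.878 × 10^-13 ly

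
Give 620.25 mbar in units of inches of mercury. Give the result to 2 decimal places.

1 millibar = 0.0295300 inHg.
620.25 × 0.0295300 ≈ 18.32 inHg.

18.32 inHg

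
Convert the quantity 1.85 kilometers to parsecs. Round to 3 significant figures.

6.00e-14 parsecs

1 kilometer = 3.24078e-14 parsecs.
So 1.85 × 3.24078e-14 ≈ 6.00e-14 pc.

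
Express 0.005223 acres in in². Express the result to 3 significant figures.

1 acre = 6.27264e+6 in².
So 0.005223 × 6.27264e+6 ≈ 32800 in².

32800 in²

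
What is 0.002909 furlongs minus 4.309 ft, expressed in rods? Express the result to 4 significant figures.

-0.1448 rods

0.002909 furlong = 0.116360 rod and 4.309 ft = 0.261152 rod.
0.116360 − 0.261152 ≈ -0.1448 rod.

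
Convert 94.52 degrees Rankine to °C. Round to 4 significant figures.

-220.6 °C

°R = (°C + 273.15) × 9/5.
Applying the formula gives -220.6 °C.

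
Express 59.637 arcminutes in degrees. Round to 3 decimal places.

0.994 °

1 arcminute = 0.0166667 °.
Then 59.637 × 0.0166667 ≈ 0.994 °.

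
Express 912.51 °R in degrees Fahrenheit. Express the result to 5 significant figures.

°R = °F + 459.67.
Applying the formula gives 452.84 °F.

452.84 °F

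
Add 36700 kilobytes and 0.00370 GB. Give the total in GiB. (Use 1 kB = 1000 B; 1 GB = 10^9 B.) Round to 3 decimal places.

0.038 gibibytes

36700 kB = 0.0341795 GiB and 0.00370 GB = 0.00344589 GiB.
0.0341795 + 0.00344589 ≈ 0.038 GiB.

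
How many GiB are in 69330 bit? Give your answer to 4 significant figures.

8.071 × 10^-6 GiB

1 bit = 1.16415 × 10^-10 GiB.
Thus 69330 × 1.16415 × 10^-10 ≈ 8.071 × 10^-6 GiB.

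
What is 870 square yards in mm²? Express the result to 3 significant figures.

7.27e+8 square millimeters

1 square yard = 836127 mm².
So 870 × 836127 ≈ 7.27e+8 mm².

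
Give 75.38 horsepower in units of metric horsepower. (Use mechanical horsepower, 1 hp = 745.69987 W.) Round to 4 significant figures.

1 hp = 1.01387 metric horsepower.
Then 75.38 × 1.01387 ≈ 76.43 PS.

76.43 PS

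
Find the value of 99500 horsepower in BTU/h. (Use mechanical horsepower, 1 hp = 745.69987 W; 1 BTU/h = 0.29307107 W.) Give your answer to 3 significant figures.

2.53e+8 BTU per hour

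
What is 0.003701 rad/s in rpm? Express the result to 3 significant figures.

0.0353 rpm

1 rad/s = 9.54930 rpm.
Thus 0.003701 × 9.54930 ≈ 0.0353 rpm.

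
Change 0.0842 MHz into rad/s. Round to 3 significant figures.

1 megahertz = 6.28319 × 10^6 rad/s.
So 0.0842 × 6.28319 × 10^6 ≈ 529000 rad/s.

529000 radians per second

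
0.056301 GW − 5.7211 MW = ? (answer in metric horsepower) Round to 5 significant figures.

68770 PS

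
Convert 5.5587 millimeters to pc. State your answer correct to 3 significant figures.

1.80 × 10^-19 pc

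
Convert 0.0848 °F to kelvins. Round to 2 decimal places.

255.42 kelvins

K = (°F + 459.67) × 5/9.
Applying the formula gives 255.42 K.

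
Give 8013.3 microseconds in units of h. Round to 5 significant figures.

2.2259 × 10^-6 hours

1 μs = 2.77778 × 10^-10 h.
8013.3 × 2.77778 × 10^-10 ≈ 2.2259 × 10^-6 h.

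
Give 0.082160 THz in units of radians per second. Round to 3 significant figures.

1 terahertz = 6.28319 × 10^12 rad/s.
So 0.082160 × 6.28319 × 10^12 ≈ 5.16 × 10^11 rad/s.

5.16 × 10^11 rad/s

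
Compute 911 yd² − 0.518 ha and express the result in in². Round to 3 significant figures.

911 yd² = 1.18066 × 10^6 in² and 0.518 ha = 8.02902 × 10^6 in².
1.18066 × 10^6 − 8.02902 × 10^6 ≈ -6.85 × 10^6 in².

-6.85 × 10^6 square inches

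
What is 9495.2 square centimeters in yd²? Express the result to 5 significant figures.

1 cm² = 0.000119599 yd².
9495.2 × 0.000119599 ≈ 1.1356 yd².

1.1356 square yards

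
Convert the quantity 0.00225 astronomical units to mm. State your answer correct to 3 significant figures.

3.37e+11 millimeters

1 au = 1.49598e+14 millimeters.
0.00225 × 1.49598e+14 ≈ 3.37e+11 mm.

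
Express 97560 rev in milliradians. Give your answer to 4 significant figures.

6.130e+8 mrad

1 revolution = 6283.19 milliradians.
So 97560 × 6283.19 ≈ 6.130e+8 mrad.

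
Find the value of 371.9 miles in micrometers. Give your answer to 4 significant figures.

5.985e+11 μm

1 mi = 1.60934e+9 μm.
Thus 371.9 × 1.60934e+9 ≈ 5.985e+11 μm.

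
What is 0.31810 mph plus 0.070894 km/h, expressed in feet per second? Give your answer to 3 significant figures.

0.531 ft/s

0.31810 mph = 0.466547 ft/s and 0.070894 km/h = 0.0646089 ft/s.
0.466547 + 0.0646089 ≈ 0.531 ft/s.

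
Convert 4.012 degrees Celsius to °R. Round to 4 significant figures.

°R = (°C + 273.15) × 9/5.
Applying the formula gives 498.9 °R.

498.9 °R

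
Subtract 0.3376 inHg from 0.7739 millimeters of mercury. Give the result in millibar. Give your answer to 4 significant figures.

-10.40 millibar

0.7739 mmHg = 1.03178 mbar and 0.3376 inHg = 11.4324 mbar.
1.03178 − 11.4324 ≈ -10.40 mbar.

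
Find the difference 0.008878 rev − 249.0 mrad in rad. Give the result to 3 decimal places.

-0.193 rad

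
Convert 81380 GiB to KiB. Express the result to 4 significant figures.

8.533e+10 kibibytes

1 GiB = 1.04858e+6 KiB.
So 81380 × 1.04858e+6 ≈ 8.533e+10 KiB.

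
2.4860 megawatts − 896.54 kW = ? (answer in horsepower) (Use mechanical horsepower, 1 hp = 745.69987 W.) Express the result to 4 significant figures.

2132 hp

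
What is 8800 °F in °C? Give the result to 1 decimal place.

°C = (°F − 32) × 5/9.
Applying the formula gives 4871.1 °C.

4871.1 °C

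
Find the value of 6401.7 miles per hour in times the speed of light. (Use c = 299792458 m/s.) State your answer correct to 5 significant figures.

9.5460 × 10^-6 c

1 mile per hour = 1.49116 × 10^-9 times the speed of light.
So 6401.7 × 1.49116 × 10^-9 ≈ 9.5460 × 10^-6 c.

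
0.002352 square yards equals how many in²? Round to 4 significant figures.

3.048 in²

1 yd² = 1296.00 square inches.
So 0.002352 × 1296.00 ≈ 3.048 in².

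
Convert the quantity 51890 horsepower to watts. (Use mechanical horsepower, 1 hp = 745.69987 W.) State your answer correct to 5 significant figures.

3.8694 × 10^7 W

1 horsepower = 745.700 watts.
Thus 51890 × 745.700 ≈ 3.8694 × 10^7 W.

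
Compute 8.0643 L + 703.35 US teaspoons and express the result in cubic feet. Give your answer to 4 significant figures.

8.0643 L = 0.284788 ft³ and 703.35 US tsp = 0.122427 ft³.
0.284788 + 0.122427 ≈ 0.4072 ft³.

0.4072 ft³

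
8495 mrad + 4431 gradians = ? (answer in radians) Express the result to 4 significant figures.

8495 mrad = 8.49500 rad and 4431 grad = 69.6020 rad.
8.49500 + 69.6020 ≈ 78.10 rad.

78.10 radians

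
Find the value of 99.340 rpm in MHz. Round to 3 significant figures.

1.66 × 10^-6 megahertz

1 revolution per minute = 1.66667 × 10^-8 megahertz.
So 99.340 × 1.66667 × 10^-8 ≈ 1.66 × 10^-6 MHz.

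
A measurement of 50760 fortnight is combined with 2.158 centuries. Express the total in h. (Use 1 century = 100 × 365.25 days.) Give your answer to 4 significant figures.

1.895e+7 h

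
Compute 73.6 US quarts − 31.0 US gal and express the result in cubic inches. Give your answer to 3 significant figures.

-2910 cubic inches

73.6 US qt = 4250.40 in³ and 31.0 US gal = 7161.00 in³.
4250.40 − 7161.00 ≈ -2910 in³.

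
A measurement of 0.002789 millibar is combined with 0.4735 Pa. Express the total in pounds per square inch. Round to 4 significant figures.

0.0001091 psi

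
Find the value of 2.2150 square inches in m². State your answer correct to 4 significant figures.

1 in² = 0.000645160 square meters.
Thus 2.2150 × 0.000645160 ≈ 0.001429 m².

0.001429 m²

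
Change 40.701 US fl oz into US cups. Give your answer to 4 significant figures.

1 US fluid ounce = 0.125000 US cups.
Then 40.701 × 0.125000 ≈ 5.088 US cup.

5.088 US cups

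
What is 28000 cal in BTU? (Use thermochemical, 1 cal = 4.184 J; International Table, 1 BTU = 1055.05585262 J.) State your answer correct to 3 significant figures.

111 BTU

1 cal = 0.00396567 British thermal units.
So 28000 × 0.00396567 ≈ 111 BTU.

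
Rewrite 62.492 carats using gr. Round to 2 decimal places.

1 ct = 3.08647 grains.
Thus 62.492 × 3.08647 ≈ 192.88 gr.

192.88 grains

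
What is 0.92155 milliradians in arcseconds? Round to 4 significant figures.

1 mrad = 206.265 arcsec.
Then 0.92155 × 206.265 ≈ 190.1 arcsec.

190.1 arcseconds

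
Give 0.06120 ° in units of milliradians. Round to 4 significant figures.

1.068 milliradians

1 ° = 17.4533 milliradians.
So 0.06120 × 17.4533 ≈ 1.068 mrad.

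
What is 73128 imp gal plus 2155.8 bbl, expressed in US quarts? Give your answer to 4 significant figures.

73128 imp gal = 351292 US qt and 2155.8 bbl = 362174 US qt.
351292 + 362174 ≈ 713500 US qt.

713500 US qt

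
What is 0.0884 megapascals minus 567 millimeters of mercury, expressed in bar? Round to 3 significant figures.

0.128 bar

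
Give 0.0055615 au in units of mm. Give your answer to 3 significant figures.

1 astronomical unit = 1.49598 × 10^14 mm.
So 0.0055615 × 1.49598 × 10^14 ≈ 8.32 × 10^11 mm.

8.32 × 10^11 mm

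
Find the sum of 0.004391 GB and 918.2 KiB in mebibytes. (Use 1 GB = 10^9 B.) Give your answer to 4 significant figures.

5.084 MiB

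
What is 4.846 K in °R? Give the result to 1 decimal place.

8.7 degrees Rankine

°R = K × 9/5.
Applying the formula gives 8.7 °R.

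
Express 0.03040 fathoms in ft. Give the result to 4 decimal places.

0.1824 feet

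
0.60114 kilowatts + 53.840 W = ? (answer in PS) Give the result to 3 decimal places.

0.891 PS

0.60114 kW = 0.817323 PS and 53.840 W = 0.0732020 PS.
0.817323 + 0.0732020 ≈ 0.891 PS.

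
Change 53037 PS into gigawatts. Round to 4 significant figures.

0.03901 gigawatts

1 metric horsepower = 7.35499e-7 gigawatts.
Thus 53037 × 7.35499e-7 ≈ 0.03901 GW.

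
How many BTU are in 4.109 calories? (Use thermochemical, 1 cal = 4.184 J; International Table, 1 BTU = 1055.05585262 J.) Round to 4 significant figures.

1 cal = 0.00396567 BTU.
So 4.109 × 0.00396567 ≈ 0.01629 BTU.

0.01629 BTU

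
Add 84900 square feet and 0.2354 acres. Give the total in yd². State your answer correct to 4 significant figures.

10570 square yards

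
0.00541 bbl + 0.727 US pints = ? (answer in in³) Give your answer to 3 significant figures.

73.5 in³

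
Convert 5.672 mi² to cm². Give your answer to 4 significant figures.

1 square mile = 2.58999 × 10^10 cm².
Then 5.672 × 2.58999 × 10^10 ≈ 1.469 × 10^11 cm².

1.469 × 10^11 square centimeters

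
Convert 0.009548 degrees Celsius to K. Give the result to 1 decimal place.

273.2 K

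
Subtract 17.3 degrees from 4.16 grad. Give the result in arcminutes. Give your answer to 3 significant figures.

-813 arcmin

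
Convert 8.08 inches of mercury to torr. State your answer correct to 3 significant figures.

1 inch of mercury = 25.4000 torr.
Thus 8.08 × 25.4000 ≈ 205 torr.

205 torr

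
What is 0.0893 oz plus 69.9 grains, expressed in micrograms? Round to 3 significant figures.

0.0893 oz = 2.53161 × 10^6 μg and 69.9 gr = 4.52944 × 10^6 μg.
2.53161 × 10^6 + 4.52944 × 10^6 ≈ 7.06 × 10^6 μg.

7.06 × 10^6 μg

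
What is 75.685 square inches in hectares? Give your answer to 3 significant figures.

4.88 × 10^-6 ha

1 in² = 6.45160 × 10^-8 hectares.
Thus 75.685 × 6.45160 × 10^-8 ≈ 4.88 × 10^-6 ha.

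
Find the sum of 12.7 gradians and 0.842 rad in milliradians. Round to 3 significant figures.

1040 milliradians

12.7 grad = 199.491 mrad and 0.842 rad = 842.000 mrad.
199.491 + 842.000 ≈ 1040 mrad.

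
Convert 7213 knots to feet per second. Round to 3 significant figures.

12200 ft/s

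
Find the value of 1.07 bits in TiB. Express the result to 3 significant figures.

1.22 × 10^-13 tebibytes

1 bit = 1.13687 × 10^-13 TiB.
1.07 × 1.13687 × 10^-13 ≈ 1.22 × 10^-13 TiB.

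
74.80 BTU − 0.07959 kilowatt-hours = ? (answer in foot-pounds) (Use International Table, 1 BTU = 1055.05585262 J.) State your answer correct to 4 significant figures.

-153100 foot-pounds

74.80 BTU = 58207.1 ft·lbf and 0.07959 kWh = 211329 ft·lbf.
58207.1 − 211329 ≈ -153100 ft·lbf.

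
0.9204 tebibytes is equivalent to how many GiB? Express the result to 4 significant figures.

1 TiB = 1024.00 gibibytes.
So 0.9204 × 1024.00 ≈ 942.5 GiB.

942.5 GiB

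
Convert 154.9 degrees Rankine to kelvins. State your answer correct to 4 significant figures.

86.06 K

°R = K × 9/5.
Applying the formula gives 86.06 K.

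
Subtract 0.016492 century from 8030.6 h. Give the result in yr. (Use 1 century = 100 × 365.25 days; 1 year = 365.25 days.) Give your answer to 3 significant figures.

-0.733 yr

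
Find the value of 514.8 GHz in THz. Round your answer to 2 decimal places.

0.51 terahertz

1 GHz = 0.00100000 THz.
Thus 514.8 × 0.00100000 ≈ 0.51 THz.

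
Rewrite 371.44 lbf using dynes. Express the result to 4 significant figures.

1.652 × 10^8 dyn

1 pound-force = 444822 dyn.
So 371.44 × 444822 ≈ 1.652 × 10^8 dyn.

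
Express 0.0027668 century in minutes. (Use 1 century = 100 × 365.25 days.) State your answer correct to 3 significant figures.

146000 min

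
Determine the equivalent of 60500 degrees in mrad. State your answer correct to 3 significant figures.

1.06 × 10^6 mrad

1 degree = 17.4533 mrad.
So 60500 × 17.4533 ≈ 1.06 × 10^6 mrad.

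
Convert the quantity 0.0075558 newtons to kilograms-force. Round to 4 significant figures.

0.0007705 kilograms-force

1 newton = 0.101972 kgf.
So 0.0075558 × 0.101972 ≈ 0.0007705 kgf.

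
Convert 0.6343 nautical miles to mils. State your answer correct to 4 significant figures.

1 nautical mile = 7.29134e+7 mil.
So 0.6343 × 7.29134e+7 ≈ 4.625e+7 mil.

4.625e+7 mil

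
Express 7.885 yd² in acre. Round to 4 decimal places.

0.0016 acres

1 square yard = 0.000206612 acre.
Thus 7.885 × 0.000206612 ≈ 0.0016 acre.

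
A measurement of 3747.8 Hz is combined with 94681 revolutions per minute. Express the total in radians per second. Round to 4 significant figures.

33460 rad/s

3747.8 Hz = 23548.1 rad/s and 94681 rpm = 9914.97 rad/s.
23548.1 + 9914.97 ≈ 33460 rad/s.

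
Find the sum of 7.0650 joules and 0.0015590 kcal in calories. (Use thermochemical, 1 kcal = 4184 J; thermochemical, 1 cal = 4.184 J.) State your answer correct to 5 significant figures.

3.2476 cal

7.0650 J = 1.68858 cal and 0.0015590 kcal = 1.55900 cal.
1.68858 + 1.55900 ≈ 3.2476 cal.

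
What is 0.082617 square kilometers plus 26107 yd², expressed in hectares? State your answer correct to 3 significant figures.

10.4 ha

0.082617 km² = 8.26170 ha and 26107 yd² = 2.18288 ha.
8.26170 + 2.18288 ≈ 10.4 ha.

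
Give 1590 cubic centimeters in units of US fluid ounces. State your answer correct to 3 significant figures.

1 cm³ = 0.0338140 US fl oz.
So 1590 × 0.0338140 ≈ 53.8 US fl oz.

53.8 US fl oz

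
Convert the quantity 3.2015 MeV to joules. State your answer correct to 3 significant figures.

1 megaelectronvolt = 1.60218e-13 J.
Thus 3.2015 × 1.60218e-13 ≈ 5.13e-13 J.

5.13e-13 joules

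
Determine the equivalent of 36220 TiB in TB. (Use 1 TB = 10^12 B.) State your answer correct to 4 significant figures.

39820 TB

1 tebibyte = 1.09951 TB.
36220 × 1.09951 ≈ 39820 TB.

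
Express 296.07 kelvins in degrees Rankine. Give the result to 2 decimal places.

°R = K × 9/5.
Applying the formula gives 532.93 °R.

532.93 °R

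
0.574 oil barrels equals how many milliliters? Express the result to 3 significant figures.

91300 mL

1 oil barrel = 158987 milliliters.
Thus 0.574 × 158987 ≈ 91300 mL.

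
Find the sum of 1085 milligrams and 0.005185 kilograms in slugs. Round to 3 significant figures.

0.000430 slug

1085 mg = 7.43461e-5 slug and 0.005185 kg = 0.000355285 slug.
7.43461e-5 + 0.000355285 ≈ 0.000430 slug.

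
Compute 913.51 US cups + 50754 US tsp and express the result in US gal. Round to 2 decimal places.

123.18 US gal

913.51 US cup = 57.0944 US gal and 50754 US tsp = 66.0859 US gal.
57.0944 + 66.0859 ≈ 123.18 US gal.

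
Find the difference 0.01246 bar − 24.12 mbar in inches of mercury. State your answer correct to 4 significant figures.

0.01246 bar = 0.367944 inHg and 24.12 mbar = 0.712263 inHg.
0.367944 − 0.712263 ≈ -0.3443 inHg.

-0.3443 inHg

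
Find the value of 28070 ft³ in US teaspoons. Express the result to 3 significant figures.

1 ft³ = 5745.04 US teaspoons.
So 28070 × 5745.04 ≈ 1.61e+8 US tsp.

1.61e+8 US teaspoons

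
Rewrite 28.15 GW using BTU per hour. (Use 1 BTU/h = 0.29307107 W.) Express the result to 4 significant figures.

1 GW = 3.41214e+9 BTU/h.
So 28.15 × 3.41214e+9 ≈ 9.605e+10 BTU/h.

9.605e+10 BTU per hour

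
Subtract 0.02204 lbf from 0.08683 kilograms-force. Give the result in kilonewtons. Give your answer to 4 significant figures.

0.0007535 kilonewtons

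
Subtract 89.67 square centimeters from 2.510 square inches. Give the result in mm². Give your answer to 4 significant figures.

2.510 in² = 1619.35 mm² and 89.67 cm² = 8967.00 mm².
1619.35 − 8967.00 ≈ -7348 mm².

-7348 mm²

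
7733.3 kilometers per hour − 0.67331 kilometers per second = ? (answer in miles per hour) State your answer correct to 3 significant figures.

7733.3 km/h = 4805.25 mph and 0.67331 km/s = 1506.15 mph.
4805.25 − 1506.15 ≈ 3300 mph.

3300 mph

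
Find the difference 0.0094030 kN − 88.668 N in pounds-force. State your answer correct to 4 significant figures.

0.0094030 kN = 2.11388 lbf and 88.668 N = 19.9334 lbf.
2.11388 − 19.9334 ≈ -17.82 lbf.

-17.82 pounds-force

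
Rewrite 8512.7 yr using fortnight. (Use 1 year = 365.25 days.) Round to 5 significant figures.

222090 fortnight

1 yr = 26.0893 fortnights.
8512.7 × 26.0893 ≈ 222090 fortnight.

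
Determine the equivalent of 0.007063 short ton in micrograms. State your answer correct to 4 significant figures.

6.407 × 10^9 μg

1 short ton = 9.07185 × 10^11 micrograms.
So 0.007063 × 9.07185 × 10^11 ≈ 6.407 × 10^9 μg.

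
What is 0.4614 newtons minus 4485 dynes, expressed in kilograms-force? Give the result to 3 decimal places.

0.042 kgf

0.4614 N = 0.0470497 kgf and 4485 dyn = 0.00457343 kgf.
0.0470497 − 0.00457343 ≈ 0.042 kgf.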